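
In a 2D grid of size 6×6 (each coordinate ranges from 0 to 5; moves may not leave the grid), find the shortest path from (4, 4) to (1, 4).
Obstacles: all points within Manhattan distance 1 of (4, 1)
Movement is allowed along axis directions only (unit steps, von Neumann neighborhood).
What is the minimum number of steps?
3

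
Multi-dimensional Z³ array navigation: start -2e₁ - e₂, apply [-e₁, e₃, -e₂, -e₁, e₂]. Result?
(-4, -1, 1)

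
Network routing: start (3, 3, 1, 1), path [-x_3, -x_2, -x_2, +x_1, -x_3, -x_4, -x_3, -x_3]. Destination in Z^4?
(4, 1, -3, 0)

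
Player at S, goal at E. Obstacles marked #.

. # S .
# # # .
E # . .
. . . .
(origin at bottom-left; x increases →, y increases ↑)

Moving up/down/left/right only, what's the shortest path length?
8
(one shortest path: (2, 3) → (3, 3) → (3, 2) → (3, 1) → (2, 1) → (2, 0) → (1, 0) → (0, 0) → (0, 1))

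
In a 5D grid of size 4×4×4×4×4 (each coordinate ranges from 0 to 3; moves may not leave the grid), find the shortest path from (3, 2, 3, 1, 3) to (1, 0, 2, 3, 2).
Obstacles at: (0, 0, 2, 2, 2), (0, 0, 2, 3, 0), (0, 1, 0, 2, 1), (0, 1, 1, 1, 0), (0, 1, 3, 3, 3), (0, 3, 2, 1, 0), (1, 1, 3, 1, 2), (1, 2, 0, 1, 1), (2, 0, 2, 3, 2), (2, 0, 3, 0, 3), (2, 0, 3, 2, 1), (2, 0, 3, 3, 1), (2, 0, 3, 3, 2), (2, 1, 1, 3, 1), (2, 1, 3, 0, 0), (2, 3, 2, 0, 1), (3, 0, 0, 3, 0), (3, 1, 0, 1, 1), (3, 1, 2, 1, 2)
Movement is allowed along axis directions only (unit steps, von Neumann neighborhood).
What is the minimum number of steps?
8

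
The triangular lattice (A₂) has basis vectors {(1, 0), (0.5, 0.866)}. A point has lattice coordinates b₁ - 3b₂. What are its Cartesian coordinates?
(-0.5, -2.598)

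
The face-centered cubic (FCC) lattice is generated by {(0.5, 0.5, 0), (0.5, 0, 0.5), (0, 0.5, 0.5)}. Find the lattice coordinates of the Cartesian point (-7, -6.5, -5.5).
-8b₁ - 6b₂ - 5b₃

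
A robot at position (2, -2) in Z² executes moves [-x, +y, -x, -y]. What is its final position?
(0, -2)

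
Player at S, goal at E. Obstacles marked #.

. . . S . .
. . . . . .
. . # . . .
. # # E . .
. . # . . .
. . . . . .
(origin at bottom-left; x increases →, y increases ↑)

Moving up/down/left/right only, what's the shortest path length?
3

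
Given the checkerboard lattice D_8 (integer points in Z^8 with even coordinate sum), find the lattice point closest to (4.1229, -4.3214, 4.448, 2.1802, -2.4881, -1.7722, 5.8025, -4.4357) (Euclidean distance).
(4, -4, 4, 2, -2, -2, 6, -4)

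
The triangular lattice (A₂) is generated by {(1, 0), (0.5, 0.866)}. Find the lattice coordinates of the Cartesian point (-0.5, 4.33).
-3b₁ + 5b₂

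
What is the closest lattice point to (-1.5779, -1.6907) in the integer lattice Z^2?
(-2, -2)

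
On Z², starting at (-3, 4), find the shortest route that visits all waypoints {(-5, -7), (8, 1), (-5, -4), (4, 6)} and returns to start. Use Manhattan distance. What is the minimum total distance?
52
(one optimal route: (-3, 4) → (-5, -7) → (-5, -4) → (8, 1) → (4, 6) → (-3, 4))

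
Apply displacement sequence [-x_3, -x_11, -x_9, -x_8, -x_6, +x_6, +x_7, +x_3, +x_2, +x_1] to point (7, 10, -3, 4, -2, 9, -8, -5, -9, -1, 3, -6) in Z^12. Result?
(8, 11, -3, 4, -2, 9, -7, -6, -10, -1, 2, -6)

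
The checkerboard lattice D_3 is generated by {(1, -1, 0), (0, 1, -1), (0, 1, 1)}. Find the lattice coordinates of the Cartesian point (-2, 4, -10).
-2b₁ + 6b₂ - 4b₃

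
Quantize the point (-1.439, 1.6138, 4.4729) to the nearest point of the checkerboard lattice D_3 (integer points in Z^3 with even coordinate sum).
(-1, 2, 5)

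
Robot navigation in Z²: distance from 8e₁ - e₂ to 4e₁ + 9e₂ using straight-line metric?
10.7703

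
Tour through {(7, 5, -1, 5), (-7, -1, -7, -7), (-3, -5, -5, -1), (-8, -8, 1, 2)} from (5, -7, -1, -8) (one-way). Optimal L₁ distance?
91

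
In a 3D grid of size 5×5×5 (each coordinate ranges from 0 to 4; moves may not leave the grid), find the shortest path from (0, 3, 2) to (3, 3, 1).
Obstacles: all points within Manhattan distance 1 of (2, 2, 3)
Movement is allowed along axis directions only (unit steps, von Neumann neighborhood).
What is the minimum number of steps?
4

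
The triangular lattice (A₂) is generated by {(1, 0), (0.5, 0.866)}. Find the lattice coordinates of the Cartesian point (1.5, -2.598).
3b₁ - 3b₂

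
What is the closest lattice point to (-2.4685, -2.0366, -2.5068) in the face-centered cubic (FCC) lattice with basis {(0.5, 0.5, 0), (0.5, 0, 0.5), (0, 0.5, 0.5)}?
(-2.5, -2, -2.5)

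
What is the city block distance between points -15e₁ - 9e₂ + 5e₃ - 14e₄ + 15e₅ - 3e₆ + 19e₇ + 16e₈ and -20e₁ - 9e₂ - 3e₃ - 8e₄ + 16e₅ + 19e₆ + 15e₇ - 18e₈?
80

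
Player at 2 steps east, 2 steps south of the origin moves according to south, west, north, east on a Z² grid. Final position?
(2, -2)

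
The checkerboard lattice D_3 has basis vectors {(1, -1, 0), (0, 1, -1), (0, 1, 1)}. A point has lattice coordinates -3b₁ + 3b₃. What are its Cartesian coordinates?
(-3, 6, 3)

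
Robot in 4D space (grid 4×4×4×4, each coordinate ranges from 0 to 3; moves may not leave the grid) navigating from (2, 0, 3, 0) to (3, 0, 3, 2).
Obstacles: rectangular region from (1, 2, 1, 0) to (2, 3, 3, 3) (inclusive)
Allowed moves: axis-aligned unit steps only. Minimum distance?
3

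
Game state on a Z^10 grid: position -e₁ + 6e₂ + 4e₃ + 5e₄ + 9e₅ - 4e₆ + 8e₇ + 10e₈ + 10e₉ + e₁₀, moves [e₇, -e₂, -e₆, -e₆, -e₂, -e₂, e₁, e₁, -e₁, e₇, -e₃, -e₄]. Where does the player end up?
(0, 3, 3, 4, 9, -6, 10, 10, 10, 1)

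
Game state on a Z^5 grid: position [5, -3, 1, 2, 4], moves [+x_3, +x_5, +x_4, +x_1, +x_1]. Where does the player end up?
(7, -3, 2, 3, 5)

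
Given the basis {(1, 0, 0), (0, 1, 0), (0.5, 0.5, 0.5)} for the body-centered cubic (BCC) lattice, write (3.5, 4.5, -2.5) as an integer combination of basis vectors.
6b₁ + 7b₂ - 5b₃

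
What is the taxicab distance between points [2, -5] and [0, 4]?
11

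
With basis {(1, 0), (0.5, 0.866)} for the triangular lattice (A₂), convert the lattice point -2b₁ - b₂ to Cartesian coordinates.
(-2.5, -0.866)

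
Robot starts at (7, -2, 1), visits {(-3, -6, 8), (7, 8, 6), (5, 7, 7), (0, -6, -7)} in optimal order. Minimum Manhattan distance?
59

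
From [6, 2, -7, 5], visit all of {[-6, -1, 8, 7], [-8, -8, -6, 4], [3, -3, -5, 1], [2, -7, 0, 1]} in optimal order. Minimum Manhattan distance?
70
(one optimal route: (6, 2, -7, 5) → (3, -3, -5, 1) → (2, -7, 0, 1) → (-8, -8, -6, 4) → (-6, -1, 8, 7))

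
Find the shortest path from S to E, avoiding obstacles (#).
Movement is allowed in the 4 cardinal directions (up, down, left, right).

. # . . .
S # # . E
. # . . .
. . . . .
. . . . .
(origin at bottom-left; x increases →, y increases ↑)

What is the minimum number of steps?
8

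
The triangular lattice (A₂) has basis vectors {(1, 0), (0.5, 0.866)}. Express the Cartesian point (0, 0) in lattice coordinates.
0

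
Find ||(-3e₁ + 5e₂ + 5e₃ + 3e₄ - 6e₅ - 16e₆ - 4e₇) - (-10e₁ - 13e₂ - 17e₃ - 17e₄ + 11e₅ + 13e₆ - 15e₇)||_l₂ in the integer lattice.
50.0799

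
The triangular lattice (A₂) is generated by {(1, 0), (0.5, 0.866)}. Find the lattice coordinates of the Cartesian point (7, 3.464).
5b₁ + 4b₂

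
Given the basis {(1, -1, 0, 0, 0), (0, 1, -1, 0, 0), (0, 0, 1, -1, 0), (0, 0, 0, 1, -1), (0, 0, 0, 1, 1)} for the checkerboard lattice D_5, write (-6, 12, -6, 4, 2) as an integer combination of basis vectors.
-6b₁ + 6b₂ + b₄ + 3b₅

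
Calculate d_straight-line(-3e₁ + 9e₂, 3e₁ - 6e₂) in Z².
16.1555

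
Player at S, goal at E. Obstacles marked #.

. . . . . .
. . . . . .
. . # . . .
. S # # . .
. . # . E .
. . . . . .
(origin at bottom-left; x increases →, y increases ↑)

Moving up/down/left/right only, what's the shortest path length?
6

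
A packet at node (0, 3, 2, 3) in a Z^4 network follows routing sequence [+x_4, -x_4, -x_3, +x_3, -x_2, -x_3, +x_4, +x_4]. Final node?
(0, 2, 1, 5)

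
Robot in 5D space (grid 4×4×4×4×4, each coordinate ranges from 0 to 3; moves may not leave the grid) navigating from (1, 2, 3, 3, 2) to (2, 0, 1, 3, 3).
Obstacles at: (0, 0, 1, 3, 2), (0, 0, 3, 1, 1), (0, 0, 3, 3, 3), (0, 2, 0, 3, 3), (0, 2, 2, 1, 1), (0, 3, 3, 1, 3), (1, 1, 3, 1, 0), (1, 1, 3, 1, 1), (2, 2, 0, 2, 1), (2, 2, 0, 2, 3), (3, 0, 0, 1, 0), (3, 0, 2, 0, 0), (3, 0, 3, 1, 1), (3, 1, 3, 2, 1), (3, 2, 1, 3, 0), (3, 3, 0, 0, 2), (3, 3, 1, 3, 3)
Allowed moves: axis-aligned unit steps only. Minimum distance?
6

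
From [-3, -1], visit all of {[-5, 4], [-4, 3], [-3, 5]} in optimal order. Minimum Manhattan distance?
10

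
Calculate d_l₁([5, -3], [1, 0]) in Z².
7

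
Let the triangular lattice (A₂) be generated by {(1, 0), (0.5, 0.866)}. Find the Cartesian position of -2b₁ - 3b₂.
(-3.5, -2.598)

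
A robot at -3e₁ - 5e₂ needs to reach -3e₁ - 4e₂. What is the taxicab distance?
1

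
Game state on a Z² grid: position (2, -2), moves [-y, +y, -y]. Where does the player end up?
(2, -3)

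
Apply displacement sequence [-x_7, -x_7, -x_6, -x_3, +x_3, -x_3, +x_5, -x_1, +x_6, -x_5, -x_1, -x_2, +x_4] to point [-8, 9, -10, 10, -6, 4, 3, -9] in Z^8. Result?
(-10, 8, -11, 11, -6, 4, 1, -9)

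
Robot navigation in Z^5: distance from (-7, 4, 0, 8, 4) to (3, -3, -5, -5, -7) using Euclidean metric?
21.5407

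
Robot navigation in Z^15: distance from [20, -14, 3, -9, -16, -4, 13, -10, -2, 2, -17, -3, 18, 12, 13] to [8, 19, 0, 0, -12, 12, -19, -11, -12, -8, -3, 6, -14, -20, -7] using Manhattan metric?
237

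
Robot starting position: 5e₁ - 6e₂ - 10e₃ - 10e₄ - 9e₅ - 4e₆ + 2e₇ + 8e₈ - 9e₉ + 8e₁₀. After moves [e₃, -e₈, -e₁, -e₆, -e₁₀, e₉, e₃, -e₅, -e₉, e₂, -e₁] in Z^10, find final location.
(3, -5, -8, -10, -10, -5, 2, 7, -9, 7)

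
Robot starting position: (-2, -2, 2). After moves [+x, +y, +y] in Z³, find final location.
(-1, 0, 2)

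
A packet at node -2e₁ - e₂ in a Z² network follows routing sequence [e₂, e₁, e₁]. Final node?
(0, 0)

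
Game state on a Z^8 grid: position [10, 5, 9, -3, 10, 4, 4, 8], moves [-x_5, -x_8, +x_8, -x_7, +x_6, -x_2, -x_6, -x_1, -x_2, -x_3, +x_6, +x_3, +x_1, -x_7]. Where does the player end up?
(10, 3, 9, -3, 9, 5, 2, 8)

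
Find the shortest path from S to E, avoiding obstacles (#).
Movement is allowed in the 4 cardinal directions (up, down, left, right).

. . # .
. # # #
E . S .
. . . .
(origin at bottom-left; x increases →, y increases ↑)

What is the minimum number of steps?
2
(one shortest path: (2, 1) → (1, 1) → (0, 1))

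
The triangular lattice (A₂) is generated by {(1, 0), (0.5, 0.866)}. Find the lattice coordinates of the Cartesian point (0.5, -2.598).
2b₁ - 3b₂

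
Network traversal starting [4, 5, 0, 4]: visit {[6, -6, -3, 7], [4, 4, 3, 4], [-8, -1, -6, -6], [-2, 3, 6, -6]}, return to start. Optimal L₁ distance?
100
(one optimal route: (4, 5, 0, 4) → (6, -6, -3, 7) → (-8, -1, -6, -6) → (-2, 3, 6, -6) → (4, 4, 3, 4) → (4, 5, 0, 4))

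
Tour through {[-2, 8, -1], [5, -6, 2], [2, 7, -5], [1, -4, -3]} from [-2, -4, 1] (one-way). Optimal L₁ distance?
44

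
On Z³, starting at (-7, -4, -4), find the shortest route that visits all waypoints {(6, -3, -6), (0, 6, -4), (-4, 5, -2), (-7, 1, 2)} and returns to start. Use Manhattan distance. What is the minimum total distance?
62
(one optimal route: (-7, -4, -4) → (6, -3, -6) → (0, 6, -4) → (-4, 5, -2) → (-7, 1, 2) → (-7, -4, -4))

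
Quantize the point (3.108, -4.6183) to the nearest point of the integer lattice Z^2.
(3, -5)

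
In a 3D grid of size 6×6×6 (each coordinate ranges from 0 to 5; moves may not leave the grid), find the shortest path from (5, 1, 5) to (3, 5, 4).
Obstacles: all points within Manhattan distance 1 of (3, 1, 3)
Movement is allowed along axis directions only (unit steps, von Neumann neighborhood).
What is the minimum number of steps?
7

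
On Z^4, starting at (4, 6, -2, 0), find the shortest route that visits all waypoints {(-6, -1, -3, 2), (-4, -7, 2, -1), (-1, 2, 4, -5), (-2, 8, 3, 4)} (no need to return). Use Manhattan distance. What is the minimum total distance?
68
(one optimal route: (4, 6, -2, 0) → (-2, 8, 3, 4) → (-1, 2, 4, -5) → (-4, -7, 2, -1) → (-6, -1, -3, 2))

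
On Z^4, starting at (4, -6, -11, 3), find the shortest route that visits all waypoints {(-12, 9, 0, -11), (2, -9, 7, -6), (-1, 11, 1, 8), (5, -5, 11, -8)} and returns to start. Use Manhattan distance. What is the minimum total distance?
162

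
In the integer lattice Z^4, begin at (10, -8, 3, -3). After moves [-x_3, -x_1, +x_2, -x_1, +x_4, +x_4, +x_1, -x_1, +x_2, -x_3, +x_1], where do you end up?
(9, -6, 1, -1)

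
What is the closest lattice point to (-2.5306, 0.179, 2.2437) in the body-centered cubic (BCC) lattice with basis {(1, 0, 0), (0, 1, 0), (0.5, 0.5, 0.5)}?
(-2.5, 0.5, 2.5)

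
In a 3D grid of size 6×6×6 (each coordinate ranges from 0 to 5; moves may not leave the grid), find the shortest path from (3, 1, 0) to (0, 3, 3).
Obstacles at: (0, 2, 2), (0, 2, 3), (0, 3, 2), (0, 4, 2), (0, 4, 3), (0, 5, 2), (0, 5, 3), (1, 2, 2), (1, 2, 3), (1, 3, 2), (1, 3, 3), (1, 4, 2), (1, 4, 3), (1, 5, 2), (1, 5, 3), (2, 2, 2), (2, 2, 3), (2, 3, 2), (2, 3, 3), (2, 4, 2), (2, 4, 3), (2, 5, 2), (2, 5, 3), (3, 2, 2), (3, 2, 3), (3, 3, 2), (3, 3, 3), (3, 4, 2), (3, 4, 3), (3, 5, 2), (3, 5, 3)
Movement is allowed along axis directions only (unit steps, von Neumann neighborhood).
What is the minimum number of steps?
10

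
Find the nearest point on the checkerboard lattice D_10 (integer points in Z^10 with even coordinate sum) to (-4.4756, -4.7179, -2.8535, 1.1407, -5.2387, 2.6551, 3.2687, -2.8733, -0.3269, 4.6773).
(-4, -5, -3, 1, -5, 3, 3, -3, 0, 5)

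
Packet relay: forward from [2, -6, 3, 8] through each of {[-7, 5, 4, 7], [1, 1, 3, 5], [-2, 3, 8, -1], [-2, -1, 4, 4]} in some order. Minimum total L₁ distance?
50
(one optimal route: (2, -6, 3, 8) → (1, 1, 3, 5) → (-2, -1, 4, 4) → (-2, 3, 8, -1) → (-7, 5, 4, 7))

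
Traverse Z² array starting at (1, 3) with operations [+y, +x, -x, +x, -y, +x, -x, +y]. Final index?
(2, 4)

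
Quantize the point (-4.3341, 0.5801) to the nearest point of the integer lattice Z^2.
(-4, 1)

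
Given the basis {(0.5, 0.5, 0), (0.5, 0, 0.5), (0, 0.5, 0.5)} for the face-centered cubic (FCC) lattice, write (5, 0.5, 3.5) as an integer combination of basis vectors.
2b₁ + 8b₂ - b₃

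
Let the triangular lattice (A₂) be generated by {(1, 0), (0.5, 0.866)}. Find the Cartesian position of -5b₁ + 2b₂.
(-4, 1.732)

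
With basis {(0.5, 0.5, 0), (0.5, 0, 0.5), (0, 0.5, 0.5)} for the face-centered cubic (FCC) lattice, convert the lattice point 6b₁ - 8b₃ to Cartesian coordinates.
(3, -1, -4)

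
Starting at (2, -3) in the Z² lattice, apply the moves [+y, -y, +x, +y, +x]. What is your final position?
(4, -2)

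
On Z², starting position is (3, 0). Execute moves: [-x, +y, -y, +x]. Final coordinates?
(3, 0)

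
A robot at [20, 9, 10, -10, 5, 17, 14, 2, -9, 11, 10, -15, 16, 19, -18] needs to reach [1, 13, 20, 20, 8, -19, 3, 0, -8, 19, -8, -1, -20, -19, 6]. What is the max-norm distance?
38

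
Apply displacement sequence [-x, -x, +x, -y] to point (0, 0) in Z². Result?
(-1, -1)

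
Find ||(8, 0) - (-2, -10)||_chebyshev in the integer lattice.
10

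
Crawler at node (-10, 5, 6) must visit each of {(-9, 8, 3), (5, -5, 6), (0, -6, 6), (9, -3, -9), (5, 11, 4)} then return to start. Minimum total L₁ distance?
104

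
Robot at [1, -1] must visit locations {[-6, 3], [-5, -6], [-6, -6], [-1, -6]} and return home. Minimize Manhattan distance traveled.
32
(one optimal route: (1, -1) → (-6, 3) → (-6, -6) → (-5, -6) → (-1, -6) → (1, -1))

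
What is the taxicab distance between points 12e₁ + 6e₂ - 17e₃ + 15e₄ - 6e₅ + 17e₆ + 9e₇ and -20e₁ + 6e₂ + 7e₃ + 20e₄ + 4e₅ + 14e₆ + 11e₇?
76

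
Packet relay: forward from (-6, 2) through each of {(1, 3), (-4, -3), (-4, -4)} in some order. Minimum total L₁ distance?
20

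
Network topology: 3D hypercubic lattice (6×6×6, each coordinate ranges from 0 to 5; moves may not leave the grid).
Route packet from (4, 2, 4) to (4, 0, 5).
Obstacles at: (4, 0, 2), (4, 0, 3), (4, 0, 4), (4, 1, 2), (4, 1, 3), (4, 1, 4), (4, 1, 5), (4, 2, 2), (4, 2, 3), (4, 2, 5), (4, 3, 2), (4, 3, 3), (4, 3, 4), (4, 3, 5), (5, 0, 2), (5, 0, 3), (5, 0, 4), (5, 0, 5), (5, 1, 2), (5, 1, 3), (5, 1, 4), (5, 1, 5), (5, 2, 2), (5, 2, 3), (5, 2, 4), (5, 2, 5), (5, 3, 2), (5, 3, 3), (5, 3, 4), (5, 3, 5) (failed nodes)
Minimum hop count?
5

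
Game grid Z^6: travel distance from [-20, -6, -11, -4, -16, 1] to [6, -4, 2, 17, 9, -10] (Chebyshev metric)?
26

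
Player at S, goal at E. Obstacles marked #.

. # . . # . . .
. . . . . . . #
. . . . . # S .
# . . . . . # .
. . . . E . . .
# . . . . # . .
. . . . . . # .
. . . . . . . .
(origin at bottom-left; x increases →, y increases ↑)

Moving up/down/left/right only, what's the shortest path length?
6
(one shortest path: (6, 5) → (7, 5) → (7, 4) → (7, 3) → (6, 3) → (5, 3) → (4, 3))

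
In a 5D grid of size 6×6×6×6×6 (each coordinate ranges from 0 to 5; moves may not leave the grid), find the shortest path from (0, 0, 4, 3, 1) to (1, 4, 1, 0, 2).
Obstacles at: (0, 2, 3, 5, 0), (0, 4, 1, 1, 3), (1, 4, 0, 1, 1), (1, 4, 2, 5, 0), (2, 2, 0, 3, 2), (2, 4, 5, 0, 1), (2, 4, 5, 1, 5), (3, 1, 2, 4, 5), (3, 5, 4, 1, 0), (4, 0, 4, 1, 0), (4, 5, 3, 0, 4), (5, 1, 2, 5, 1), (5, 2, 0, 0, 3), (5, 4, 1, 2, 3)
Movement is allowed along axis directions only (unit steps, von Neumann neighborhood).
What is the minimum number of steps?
12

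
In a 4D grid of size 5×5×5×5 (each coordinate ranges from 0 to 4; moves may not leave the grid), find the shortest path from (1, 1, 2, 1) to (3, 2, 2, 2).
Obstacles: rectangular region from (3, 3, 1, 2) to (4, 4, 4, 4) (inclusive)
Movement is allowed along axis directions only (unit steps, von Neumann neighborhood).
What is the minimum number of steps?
4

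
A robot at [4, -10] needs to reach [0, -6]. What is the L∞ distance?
4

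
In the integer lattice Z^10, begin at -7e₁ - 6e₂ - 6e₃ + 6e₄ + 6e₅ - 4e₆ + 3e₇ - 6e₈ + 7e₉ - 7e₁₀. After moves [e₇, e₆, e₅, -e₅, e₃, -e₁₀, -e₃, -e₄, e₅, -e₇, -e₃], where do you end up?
(-7, -6, -7, 5, 7, -3, 3, -6, 7, -8)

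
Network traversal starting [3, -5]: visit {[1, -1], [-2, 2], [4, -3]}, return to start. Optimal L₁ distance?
26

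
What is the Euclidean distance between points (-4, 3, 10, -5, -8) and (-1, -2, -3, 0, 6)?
20.5913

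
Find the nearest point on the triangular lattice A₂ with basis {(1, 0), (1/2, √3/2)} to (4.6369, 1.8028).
(5, 1.732)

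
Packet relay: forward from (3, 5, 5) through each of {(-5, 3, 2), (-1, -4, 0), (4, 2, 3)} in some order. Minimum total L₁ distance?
30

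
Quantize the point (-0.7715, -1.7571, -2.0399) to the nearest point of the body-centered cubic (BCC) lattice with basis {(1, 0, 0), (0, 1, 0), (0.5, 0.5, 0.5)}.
(-1, -2, -2)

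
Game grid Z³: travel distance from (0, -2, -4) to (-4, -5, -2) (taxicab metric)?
9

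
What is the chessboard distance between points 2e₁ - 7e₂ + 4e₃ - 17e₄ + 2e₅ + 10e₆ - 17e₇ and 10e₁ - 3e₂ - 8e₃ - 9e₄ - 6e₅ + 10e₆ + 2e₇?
19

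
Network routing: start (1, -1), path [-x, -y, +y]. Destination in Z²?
(0, -1)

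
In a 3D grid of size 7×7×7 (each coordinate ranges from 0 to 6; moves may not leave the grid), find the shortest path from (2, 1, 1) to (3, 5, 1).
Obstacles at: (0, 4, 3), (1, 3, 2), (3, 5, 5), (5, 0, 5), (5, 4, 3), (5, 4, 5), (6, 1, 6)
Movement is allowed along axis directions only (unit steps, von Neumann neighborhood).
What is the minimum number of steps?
5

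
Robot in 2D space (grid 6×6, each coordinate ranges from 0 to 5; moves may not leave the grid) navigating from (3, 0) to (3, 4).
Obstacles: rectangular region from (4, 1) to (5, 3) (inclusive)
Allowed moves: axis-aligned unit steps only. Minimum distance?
4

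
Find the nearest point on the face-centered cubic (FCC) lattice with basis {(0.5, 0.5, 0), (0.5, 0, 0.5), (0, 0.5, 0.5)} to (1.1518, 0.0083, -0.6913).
(1, 0, -1)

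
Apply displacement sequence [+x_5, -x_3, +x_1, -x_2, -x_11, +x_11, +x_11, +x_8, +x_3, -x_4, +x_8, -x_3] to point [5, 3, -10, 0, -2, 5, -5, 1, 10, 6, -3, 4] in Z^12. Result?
(6, 2, -11, -1, -1, 5, -5, 3, 10, 6, -2, 4)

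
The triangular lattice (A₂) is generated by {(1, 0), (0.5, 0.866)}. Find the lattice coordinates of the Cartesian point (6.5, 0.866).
6b₁ + b₂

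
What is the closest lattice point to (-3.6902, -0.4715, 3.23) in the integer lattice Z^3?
(-4, 0, 3)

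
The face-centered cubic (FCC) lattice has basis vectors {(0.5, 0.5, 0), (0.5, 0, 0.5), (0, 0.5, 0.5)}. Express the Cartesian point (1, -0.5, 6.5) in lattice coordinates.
-6b₁ + 8b₂ + 5b₃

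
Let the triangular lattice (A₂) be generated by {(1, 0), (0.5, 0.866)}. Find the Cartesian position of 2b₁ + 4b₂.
(4, 3.464)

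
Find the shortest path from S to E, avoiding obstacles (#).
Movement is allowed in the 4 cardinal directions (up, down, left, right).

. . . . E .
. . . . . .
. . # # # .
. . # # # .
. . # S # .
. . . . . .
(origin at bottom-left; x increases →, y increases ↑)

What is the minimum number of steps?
9
(one shortest path: (3, 1) → (3, 0) → (4, 0) → (5, 0) → (5, 1) → (5, 2) → (5, 3) → (5, 4) → (4, 4) → (4, 5))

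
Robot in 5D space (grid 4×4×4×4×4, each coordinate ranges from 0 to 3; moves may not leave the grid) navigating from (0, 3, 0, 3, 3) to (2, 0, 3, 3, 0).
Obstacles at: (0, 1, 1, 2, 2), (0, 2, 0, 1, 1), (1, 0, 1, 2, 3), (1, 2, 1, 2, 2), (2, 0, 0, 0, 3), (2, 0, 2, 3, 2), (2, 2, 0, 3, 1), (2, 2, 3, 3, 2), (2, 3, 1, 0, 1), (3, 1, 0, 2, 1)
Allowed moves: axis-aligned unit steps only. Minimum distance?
11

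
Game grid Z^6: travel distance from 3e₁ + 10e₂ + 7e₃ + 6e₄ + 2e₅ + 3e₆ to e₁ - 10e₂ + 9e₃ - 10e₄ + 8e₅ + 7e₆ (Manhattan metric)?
50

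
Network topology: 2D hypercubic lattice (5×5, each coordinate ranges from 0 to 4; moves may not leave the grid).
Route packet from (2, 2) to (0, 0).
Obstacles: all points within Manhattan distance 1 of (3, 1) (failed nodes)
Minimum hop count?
4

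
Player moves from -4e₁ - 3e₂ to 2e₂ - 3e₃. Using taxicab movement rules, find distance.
12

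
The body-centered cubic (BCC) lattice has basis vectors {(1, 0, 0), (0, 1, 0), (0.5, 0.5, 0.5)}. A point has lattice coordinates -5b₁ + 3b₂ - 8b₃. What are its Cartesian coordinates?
(-9, -1, -4)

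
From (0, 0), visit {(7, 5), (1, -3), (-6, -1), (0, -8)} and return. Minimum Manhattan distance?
52
(one optimal route: (0, 0) → (7, 5) → (1, -3) → (0, -8) → (-6, -1) → (0, 0))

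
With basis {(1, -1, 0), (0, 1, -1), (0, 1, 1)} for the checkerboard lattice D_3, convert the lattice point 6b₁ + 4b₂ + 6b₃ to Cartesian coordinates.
(6, 4, 2)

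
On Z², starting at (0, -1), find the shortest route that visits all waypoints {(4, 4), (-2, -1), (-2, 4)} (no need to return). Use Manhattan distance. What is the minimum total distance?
13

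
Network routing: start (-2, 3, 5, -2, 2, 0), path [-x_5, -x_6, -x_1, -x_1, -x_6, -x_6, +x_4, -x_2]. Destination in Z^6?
(-4, 2, 5, -1, 1, -3)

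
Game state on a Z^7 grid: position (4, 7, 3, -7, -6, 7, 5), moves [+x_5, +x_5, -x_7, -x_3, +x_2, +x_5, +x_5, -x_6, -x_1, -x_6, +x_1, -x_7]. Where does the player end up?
(4, 8, 2, -7, -2, 5, 3)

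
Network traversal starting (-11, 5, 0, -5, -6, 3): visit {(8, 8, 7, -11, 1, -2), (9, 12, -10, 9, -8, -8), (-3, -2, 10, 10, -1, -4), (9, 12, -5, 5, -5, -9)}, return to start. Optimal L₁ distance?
216
(one optimal route: (-11, 5, 0, -5, -6, 3) → (8, 8, 7, -11, 1, -2) → (9, 12, -5, 5, -5, -9) → (9, 12, -10, 9, -8, -8) → (-3, -2, 10, 10, -1, -4) → (-11, 5, 0, -5, -6, 3))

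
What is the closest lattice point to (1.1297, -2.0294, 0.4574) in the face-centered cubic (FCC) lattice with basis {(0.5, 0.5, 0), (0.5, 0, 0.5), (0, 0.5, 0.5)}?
(1.5, -2, 0.5)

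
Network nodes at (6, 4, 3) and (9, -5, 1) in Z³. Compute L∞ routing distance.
9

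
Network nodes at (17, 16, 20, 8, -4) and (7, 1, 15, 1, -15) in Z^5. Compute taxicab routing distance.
48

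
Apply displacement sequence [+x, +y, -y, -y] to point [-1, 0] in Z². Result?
(0, -1)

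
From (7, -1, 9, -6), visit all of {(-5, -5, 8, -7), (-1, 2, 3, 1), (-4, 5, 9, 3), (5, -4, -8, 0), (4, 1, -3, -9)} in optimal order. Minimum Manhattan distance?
96
(one optimal route: (7, -1, 9, -6) → (-5, -5, 8, -7) → (-4, 5, 9, 3) → (-1, 2, 3, 1) → (4, 1, -3, -9) → (5, -4, -8, 0))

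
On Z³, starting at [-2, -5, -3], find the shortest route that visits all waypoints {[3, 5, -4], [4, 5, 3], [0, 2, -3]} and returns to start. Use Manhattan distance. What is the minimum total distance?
46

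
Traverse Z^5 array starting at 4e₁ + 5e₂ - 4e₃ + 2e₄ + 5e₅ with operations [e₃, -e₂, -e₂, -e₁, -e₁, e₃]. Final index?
(2, 3, -2, 2, 5)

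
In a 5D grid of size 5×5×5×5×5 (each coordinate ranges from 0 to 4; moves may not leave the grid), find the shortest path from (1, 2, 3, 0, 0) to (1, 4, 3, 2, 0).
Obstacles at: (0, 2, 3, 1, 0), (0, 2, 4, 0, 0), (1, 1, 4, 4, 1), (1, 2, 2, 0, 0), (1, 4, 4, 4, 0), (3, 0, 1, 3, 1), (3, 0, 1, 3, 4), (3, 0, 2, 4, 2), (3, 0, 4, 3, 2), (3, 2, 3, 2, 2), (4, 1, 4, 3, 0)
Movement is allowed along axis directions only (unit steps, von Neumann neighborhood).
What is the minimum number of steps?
4
(one shortest path: (1, 2, 3, 0, 0) → (1, 3, 3, 0, 0) → (1, 4, 3, 0, 0) → (1, 4, 3, 1, 0) → (1, 4, 3, 2, 0))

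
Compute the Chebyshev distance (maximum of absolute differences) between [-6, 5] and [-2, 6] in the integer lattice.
4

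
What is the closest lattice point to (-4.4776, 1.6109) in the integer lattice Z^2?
(-4, 2)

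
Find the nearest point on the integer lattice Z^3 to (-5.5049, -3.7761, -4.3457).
(-6, -4, -4)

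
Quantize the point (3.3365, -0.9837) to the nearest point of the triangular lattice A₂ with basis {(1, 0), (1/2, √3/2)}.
(3.5, -0.866)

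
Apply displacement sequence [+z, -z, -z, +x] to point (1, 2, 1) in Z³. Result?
(2, 2, 0)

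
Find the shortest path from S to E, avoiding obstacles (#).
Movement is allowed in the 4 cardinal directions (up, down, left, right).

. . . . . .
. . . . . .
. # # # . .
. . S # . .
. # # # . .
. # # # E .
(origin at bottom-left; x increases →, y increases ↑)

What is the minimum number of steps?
12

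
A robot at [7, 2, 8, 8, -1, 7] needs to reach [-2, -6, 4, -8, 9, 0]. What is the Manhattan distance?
54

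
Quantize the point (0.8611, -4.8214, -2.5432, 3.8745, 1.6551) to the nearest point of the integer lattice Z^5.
(1, -5, -3, 4, 2)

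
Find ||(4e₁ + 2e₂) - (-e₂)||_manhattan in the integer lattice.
7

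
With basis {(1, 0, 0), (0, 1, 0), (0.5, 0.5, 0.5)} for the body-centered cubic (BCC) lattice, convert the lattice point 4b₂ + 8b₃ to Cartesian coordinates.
(4, 8, 4)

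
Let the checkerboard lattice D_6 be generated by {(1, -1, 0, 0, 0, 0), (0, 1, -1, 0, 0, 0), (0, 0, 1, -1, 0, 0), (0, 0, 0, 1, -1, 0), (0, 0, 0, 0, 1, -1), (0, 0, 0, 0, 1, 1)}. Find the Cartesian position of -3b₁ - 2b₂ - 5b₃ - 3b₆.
(-3, 1, -3, 5, -3, -3)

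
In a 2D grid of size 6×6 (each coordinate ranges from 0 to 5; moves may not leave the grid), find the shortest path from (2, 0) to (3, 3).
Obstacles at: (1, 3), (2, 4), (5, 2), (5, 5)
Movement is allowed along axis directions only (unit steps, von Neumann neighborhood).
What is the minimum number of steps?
4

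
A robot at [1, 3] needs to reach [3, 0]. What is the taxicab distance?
5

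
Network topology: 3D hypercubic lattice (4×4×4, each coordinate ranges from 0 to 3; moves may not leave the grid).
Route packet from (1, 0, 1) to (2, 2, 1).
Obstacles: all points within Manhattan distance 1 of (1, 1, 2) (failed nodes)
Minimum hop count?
3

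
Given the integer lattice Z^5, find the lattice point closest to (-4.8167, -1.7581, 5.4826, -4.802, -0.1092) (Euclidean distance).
(-5, -2, 5, -5, 0)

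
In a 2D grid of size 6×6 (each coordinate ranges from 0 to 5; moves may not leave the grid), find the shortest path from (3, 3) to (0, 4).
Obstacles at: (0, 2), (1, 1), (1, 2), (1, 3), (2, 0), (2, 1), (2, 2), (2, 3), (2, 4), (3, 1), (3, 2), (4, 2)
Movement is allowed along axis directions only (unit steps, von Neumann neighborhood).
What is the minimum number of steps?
6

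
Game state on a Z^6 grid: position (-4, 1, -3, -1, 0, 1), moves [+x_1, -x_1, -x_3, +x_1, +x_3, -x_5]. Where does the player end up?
(-3, 1, -3, -1, -1, 1)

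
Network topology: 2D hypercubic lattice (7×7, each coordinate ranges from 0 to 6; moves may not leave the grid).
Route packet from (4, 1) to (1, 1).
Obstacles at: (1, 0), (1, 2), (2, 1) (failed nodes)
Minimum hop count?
9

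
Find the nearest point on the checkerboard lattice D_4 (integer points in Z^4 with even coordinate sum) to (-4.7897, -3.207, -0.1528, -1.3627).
(-5, -3, 0, -2)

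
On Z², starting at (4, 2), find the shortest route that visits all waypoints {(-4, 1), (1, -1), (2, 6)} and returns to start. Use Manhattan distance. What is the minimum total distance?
30
(one optimal route: (4, 2) → (-4, 1) → (1, -1) → (2, 6) → (4, 2))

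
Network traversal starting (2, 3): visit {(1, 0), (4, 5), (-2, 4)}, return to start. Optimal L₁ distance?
22
(one optimal route: (2, 3) → (1, 0) → (-2, 4) → (4, 5) → (2, 3))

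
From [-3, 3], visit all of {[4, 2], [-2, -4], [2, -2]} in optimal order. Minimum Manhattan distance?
20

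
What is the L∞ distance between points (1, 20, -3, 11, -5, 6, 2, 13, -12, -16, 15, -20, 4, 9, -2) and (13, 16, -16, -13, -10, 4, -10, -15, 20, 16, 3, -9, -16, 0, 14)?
32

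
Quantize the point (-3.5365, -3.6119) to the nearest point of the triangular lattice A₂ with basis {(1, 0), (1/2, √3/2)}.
(-4, -3.464)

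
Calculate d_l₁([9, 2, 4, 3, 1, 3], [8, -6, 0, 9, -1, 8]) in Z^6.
26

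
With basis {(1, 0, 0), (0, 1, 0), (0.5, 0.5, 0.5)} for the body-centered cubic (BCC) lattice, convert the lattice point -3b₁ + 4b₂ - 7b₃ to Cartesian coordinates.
(-6.5, 0.5, -3.5)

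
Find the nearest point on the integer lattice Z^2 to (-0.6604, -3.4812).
(-1, -3)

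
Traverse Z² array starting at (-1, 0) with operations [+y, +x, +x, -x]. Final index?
(0, 1)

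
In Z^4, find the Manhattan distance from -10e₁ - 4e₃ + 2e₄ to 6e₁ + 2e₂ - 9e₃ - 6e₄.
31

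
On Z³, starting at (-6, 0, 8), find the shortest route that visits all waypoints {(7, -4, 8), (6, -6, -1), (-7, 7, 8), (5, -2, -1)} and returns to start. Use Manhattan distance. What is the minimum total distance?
72
(one optimal route: (-6, 0, 8) → (7, -4, 8) → (6, -6, -1) → (5, -2, -1) → (-7, 7, 8) → (-6, 0, 8))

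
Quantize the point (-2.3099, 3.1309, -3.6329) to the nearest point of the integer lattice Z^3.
(-2, 3, -4)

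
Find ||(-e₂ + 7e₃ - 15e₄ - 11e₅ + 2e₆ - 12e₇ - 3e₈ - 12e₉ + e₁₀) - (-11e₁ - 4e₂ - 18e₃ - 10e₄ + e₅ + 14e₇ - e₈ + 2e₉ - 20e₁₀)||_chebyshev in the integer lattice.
26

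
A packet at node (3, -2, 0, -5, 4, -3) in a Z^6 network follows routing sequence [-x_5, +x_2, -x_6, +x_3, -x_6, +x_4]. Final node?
(3, -1, 1, -4, 3, -5)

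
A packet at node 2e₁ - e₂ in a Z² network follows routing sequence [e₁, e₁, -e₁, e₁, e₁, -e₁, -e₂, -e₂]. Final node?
(4, -3)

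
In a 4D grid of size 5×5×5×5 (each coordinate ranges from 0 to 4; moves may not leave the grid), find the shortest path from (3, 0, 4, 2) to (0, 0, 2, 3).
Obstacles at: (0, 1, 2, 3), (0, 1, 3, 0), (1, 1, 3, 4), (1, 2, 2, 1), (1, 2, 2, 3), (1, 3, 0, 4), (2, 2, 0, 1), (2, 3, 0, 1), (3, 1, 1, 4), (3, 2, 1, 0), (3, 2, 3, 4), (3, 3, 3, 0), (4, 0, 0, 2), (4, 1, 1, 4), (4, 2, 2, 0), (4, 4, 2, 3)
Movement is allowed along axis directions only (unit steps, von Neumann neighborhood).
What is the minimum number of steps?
6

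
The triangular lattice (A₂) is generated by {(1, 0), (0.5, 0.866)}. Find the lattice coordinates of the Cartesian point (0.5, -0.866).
b₁ - b₂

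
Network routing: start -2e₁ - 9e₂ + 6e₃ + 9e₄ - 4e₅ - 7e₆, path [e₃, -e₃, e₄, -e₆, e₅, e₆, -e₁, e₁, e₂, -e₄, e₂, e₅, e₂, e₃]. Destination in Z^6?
(-2, -6, 7, 9, -2, -7)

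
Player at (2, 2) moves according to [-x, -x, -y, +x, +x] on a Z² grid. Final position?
(2, 1)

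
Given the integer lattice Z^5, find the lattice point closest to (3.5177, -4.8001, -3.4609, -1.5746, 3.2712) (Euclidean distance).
(4, -5, -3, -2, 3)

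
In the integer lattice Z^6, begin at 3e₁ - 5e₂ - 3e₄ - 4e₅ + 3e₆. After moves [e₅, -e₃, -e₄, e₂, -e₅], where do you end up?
(3, -4, -1, -4, -4, 3)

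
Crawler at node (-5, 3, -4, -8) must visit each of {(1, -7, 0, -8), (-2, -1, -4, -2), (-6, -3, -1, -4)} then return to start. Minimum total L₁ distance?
60
(one optimal route: (-5, 3, -4, -8) → (1, -7, 0, -8) → (-6, -3, -1, -4) → (-2, -1, -4, -2) → (-5, 3, -4, -8))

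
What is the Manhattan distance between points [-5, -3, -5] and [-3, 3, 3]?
16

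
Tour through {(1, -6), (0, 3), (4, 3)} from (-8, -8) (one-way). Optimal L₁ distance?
25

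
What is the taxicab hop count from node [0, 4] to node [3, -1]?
8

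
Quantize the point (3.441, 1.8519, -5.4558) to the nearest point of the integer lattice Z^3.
(3, 2, -5)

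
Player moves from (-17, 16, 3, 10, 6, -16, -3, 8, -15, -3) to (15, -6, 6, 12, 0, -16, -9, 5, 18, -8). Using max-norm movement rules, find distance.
33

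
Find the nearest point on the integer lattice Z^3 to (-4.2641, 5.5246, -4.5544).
(-4, 6, -5)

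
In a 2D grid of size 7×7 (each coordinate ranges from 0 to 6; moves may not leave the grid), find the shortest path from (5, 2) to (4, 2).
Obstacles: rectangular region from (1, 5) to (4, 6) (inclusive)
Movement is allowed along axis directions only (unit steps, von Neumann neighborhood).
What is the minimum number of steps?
1
(one shortest path: (5, 2) → (4, 2))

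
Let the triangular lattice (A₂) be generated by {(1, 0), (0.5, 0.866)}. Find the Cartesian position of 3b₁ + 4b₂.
(5, 3.464)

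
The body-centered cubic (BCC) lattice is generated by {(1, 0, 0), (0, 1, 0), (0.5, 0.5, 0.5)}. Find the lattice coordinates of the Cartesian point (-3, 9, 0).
-3b₁ + 9b₂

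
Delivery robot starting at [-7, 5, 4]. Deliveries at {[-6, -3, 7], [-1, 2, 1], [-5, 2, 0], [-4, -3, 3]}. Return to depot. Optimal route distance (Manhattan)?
42
(one optimal route: (-7, 5, 4) → (-6, -3, 7) → (-4, -3, 3) → (-1, 2, 1) → (-5, 2, 0) → (-7, 5, 4))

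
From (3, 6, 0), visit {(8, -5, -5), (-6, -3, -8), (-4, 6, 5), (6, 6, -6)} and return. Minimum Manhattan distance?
78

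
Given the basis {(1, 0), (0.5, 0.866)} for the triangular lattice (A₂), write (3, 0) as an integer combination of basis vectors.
3b₁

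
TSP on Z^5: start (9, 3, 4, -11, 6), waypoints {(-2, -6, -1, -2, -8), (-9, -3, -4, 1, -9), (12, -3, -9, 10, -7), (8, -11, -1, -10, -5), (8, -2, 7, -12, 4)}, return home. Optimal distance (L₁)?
176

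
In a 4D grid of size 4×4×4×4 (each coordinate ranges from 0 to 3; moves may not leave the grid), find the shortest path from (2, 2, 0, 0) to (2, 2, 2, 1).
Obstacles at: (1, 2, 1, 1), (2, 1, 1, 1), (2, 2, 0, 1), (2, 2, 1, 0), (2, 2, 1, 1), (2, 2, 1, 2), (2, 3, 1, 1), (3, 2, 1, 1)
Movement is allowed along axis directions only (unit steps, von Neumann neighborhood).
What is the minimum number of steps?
5
(one shortest path: (2, 2, 0, 0) → (1, 2, 0, 0) → (1, 2, 1, 0) → (1, 2, 2, 0) → (2, 2, 2, 0) → (2, 2, 2, 1))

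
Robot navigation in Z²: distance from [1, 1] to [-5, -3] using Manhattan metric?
10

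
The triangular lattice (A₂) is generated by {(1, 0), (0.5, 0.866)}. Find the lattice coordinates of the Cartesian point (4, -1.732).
5b₁ - 2b₂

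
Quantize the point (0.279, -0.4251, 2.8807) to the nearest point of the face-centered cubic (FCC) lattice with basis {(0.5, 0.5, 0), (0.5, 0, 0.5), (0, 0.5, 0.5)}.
(0.5, -0.5, 3)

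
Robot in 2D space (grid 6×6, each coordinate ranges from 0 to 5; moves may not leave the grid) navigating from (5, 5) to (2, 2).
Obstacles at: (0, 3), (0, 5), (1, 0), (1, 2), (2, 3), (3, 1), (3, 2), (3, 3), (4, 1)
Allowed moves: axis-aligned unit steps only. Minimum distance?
10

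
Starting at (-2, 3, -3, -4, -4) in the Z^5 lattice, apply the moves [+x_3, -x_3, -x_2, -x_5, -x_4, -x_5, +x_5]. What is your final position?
(-2, 2, -3, -5, -5)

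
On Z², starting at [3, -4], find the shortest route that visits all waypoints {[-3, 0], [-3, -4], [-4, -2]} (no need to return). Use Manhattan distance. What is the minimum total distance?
12
(one optimal route: (3, -4) → (-3, -4) → (-4, -2) → (-3, 0))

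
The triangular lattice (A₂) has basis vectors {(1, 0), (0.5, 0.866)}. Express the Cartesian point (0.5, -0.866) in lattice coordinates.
b₁ - b₂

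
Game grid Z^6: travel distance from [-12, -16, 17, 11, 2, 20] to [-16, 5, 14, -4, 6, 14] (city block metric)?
53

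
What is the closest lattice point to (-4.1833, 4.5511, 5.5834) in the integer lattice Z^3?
(-4, 5, 6)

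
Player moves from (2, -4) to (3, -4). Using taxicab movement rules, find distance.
1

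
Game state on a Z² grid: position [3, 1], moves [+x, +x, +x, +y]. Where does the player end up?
(6, 2)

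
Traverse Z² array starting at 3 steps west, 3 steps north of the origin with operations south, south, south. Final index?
(-3, 0)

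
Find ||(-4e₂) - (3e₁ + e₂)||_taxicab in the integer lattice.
8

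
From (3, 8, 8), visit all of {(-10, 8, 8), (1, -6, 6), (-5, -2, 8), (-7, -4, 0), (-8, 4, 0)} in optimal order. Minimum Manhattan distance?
60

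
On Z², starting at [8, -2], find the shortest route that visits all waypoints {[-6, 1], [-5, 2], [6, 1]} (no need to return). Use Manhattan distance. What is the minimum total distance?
19
(one optimal route: (8, -2) → (6, 1) → (-6, 1) → (-5, 2))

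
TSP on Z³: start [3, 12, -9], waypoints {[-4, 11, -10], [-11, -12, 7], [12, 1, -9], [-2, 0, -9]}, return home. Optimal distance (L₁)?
128
(one optimal route: (3, 12, -9) → (-4, 11, -10) → (-11, -12, 7) → (-2, 0, -9) → (12, 1, -9) → (3, 12, -9))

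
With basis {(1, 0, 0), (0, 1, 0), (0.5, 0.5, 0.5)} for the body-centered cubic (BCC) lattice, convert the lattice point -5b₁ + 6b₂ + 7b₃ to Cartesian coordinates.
(-1.5, 9.5, 3.5)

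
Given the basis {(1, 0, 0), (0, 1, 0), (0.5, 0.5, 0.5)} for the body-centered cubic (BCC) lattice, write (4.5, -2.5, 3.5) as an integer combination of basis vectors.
b₁ - 6b₂ + 7b₃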